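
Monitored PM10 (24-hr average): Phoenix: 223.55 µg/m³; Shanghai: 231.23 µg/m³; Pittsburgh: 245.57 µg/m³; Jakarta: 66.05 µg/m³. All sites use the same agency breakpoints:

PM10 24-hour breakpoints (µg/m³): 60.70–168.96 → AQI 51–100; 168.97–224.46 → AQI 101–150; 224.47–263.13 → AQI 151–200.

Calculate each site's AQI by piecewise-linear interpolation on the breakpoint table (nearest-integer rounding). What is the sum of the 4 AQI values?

Phoenix 223.55: bracket 168.97–224.46 → index 101–150; slope 49/55.49, offset 54.58.
AQI = 101 + 49/55.49·54.58 ≈ 149.20 ⇒ 149.
Shanghai: 231.23 ∈ [224.47, 263.13] ↔ index [151, 200].
151 + (231.23−224.47)·(200−151)/(263.13−224.47) = 151 + 6.76·49/38.66 ≈ 159.57, so AQI = 160.
Pittsburgh: 245.57 ∈ [224.47, 263.13] ↔ index [151, 200].
151 + (245.57−224.47)·(200−151)/(263.13−224.47) = 151 + 21.10·49/38.66 ≈ 177.74, so AQI = 178.
Jakarta: row 60.70–168.96 (AQI 51–100). (100−51)·(66.05−60.70)/(168.96−60.70) + 51 = 49·5.35/108.26 + 51 ≈ 53.42 → 53.
AQIs: Phoenix=149, Shanghai=160, Pittsburgh=178, Jakarta=53. Sum = 149 + 160 + 178 + 53 = 540.

540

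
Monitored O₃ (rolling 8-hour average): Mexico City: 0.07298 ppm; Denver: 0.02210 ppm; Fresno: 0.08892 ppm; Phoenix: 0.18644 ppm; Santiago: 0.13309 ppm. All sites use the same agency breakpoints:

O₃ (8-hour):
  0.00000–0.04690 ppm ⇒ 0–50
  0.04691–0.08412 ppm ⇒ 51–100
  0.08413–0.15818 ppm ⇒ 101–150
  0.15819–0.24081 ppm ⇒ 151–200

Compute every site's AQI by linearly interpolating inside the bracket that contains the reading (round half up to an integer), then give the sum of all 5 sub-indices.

Mexico City: row 0.04691–0.08412 (AQI 51–100). (100−51)·(0.07298−0.04691)/(0.08412−0.04691) + 51 = 49·0.02607/0.03721 + 51 ≈ 85.33 → 85.
Denver 0.02210: bracket 0.00000–0.04690 → index 0–50; slope 50/0.04690, offset 0.02210.
AQI = 0 + 50/0.04690·0.02210 ≈ 23.56 ⇒ 24.
Fresno: row 0.08413–0.15818 (AQI 101–150). (150−101)·(0.08892−0.08413)/(0.15818−0.08413) + 101 = 49·0.00479/0.07405 + 101 ≈ 104.17 → 104.
Phoenix 0.18644: bracket 0.15819–0.24081 → index 151–200; slope 49/0.08262, offset 0.02825.
AQI = 151 + 49/0.08262·0.02825 ≈ 167.75 ⇒ 168.
Santiago: row 0.08413–0.15818 (AQI 101–150). (150−101)·(0.13309−0.08413)/(0.15818−0.08413) + 101 = 49·0.04896/0.07405 + 101 ≈ 133.40 → 133.
AQIs: Mexico City=85, Denver=24, Fresno=104, Phoenix=168, Santiago=133. Sum = 85 + 24 + 104 + 168 + 133 = 514.

514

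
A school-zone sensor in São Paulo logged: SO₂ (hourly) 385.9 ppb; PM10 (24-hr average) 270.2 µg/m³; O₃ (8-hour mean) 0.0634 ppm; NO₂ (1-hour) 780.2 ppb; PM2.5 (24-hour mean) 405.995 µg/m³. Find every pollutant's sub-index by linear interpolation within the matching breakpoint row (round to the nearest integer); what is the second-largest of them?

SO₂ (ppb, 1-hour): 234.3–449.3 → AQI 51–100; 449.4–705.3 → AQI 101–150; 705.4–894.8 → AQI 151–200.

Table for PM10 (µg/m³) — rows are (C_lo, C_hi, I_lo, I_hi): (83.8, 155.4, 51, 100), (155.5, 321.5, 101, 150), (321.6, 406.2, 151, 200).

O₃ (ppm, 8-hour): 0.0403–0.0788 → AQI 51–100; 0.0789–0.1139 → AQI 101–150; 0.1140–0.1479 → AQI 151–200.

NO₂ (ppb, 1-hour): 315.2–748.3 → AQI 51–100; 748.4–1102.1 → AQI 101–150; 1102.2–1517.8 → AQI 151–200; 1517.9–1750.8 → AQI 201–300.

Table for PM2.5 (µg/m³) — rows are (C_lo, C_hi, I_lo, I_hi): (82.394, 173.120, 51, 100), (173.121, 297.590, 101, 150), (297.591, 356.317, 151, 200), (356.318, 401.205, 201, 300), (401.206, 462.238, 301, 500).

SO₂ 385.9: bracket 234.3–449.3 → index 51–100; slope 49/215.0, offset 151.6.
AQI = 51 + 49/215.0·151.6 ≈ 85.55 ⇒ 86.
PM10: row 155.5–321.5 (AQI 101–150). (150−101)·(270.2−155.5)/(321.5−155.5) + 101 = 49·114.7/166.0 + 101 ≈ 134.86 → 135.
O₃: 0.0634 lies in 0.0403–0.0788, so I_lo=51, I_hi=100, C_lo=0.0403, C_hi=0.0788.
(100−51)/(0.0788−0.0403) × (0.0634−0.0403) + 51 = 49/0.0385 × 0.0231 + 51 ≈ 80.40 → 80.
NO₂ 780.2: bracket 748.4–1102.1 → index 101–150; slope 49/353.7, offset 31.8.
AQI = 101 + 49/353.7·31.8 ≈ 105.41 ⇒ 105.
PM2.5: 405.995 lies in 401.206–462.238, so I_lo=301, I_hi=500, C_lo=401.206, C_hi=462.238.
(500−301)/(462.238−401.206) × (405.995−401.206) + 301 = 199/61.032 × 4.789 + 301 ≈ 316.61 → 317.
Sub-indices: SO₂→86, PM10→135, O₃→80, NO₂→105, PM2.5→317. Ranked high→low: 317, 135, 105, 86, 80. Second-highest sub-index = 135.

135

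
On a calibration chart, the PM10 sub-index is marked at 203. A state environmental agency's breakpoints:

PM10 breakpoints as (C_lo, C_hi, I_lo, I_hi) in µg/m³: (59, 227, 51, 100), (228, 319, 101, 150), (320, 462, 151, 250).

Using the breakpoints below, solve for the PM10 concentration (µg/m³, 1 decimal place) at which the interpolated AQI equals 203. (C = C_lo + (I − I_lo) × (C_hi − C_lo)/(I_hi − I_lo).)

AQI 203 lies in the 151–250 band, which corresponds to 320–462 µg/m³.
C = 320 + (203−151)×(462−320)/(250−151) = 320 + 52×142/99 ≈ 394.586 µg/m³ → 394.6 µg/m³ to 1 dp.

394.6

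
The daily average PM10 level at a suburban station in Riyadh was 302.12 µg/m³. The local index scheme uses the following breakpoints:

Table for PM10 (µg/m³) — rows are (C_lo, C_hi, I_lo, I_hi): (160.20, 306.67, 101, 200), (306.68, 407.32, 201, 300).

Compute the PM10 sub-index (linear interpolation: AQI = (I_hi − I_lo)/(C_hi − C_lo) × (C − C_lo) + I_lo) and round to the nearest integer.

197

PM10: 302.12 ∈ [160.20, 306.67] ↔ index [101, 200].
101 + (302.12−160.20)·(200−101)/(306.67−160.20) = 101 + 141.92·99/146.47 ≈ 196.92, so AQI = 197.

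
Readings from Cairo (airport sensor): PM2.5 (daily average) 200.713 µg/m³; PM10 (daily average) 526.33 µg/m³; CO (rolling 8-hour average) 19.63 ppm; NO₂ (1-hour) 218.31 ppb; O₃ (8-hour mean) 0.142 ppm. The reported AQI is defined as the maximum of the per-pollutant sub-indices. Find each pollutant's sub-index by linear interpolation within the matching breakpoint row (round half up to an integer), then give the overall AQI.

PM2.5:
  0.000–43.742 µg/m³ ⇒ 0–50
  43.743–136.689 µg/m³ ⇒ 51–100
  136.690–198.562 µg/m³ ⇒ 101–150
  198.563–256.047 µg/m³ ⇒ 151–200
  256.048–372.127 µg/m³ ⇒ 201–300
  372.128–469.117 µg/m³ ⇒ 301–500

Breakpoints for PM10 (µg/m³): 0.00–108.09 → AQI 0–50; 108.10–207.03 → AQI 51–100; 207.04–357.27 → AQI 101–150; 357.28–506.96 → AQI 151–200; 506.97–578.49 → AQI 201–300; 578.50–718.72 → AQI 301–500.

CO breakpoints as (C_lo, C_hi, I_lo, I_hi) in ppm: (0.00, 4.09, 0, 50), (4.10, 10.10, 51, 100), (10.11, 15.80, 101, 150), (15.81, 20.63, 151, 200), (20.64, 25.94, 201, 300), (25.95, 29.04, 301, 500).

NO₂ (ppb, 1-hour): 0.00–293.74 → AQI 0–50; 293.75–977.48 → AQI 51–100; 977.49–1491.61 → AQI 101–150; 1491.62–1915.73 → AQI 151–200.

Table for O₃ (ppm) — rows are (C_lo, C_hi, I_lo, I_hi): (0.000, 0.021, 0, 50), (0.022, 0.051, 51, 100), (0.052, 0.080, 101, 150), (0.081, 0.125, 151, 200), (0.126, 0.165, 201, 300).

PM2.5: 200.713 lies in 198.563–256.047, so I_lo=151, I_hi=200, C_lo=198.563, C_hi=256.047.
(200−151)/(256.047−198.563) × (200.713−198.563) + 151 = 49/57.484 × 2.150 + 151 ≈ 152.83 → 153.
PM10: 526.33 ∈ [506.97, 578.49] ↔ index [201, 300].
201 + (526.33−506.97)·(300−201)/(578.49−506.97) = 201 + 19.36·99/71.52 ≈ 227.80, so AQI = 228.
CO: 19.63 ∈ [15.81, 20.63] ↔ index [151, 200].
151 + (19.63−15.81)·(200−151)/(20.63−15.81) = 151 + 3.82·49/4.82 ≈ 189.83, so AQI = 190.
NO₂: 218.31 lies in 0.00–293.74, so I_lo=0, I_hi=50, C_lo=0.00, C_hi=293.74.
(50−0)/(293.74−0.00) × (218.31−0.00) + 0 = 50/293.74 × 218.31 + 0 ≈ 37.16 → 37.
O₃: row 0.126–0.165 (AQI 201–300). (300−201)·(0.142−0.126)/(0.165−0.126) + 201 = 99·0.016/0.039 + 201 ≈ 241.62 → 242.
Sub-indices: PM2.5→153, PM10→228, CO→190, NO₂→37, O₃→242. Overall AQI = max = 242; dominant pollutant is O₃.

242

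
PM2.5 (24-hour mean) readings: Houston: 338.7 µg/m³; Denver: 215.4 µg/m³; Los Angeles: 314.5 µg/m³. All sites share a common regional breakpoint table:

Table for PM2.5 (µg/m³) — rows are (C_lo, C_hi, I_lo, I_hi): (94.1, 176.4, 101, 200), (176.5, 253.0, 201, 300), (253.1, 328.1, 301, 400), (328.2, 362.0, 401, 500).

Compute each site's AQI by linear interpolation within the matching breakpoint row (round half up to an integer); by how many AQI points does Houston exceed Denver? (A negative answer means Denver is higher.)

181

Houston: 338.7 ∈ [328.2, 362.0] ↔ index [401, 500].
401 + (338.7−328.2)·(500−401)/(362.0−328.2) = 401 + 10.5·99/33.8 ≈ 431.75, so AQI = 432.
Denver 215.4: bracket 176.5–253.0 → index 201–300; slope 99/76.5, offset 38.9.
AQI = 201 + 99/76.5·38.9 ≈ 251.34 ⇒ 251.
Los Angeles: row 253.1–328.1 (AQI 301–400). (400−301)·(314.5−253.1)/(328.1−253.1) + 301 = 99·61.4/75.0 + 301 ≈ 382.05 → 382.
AQIs: Houston=432, Denver=251, Los Angeles=382. Houston (432) − Denver (251) = 181.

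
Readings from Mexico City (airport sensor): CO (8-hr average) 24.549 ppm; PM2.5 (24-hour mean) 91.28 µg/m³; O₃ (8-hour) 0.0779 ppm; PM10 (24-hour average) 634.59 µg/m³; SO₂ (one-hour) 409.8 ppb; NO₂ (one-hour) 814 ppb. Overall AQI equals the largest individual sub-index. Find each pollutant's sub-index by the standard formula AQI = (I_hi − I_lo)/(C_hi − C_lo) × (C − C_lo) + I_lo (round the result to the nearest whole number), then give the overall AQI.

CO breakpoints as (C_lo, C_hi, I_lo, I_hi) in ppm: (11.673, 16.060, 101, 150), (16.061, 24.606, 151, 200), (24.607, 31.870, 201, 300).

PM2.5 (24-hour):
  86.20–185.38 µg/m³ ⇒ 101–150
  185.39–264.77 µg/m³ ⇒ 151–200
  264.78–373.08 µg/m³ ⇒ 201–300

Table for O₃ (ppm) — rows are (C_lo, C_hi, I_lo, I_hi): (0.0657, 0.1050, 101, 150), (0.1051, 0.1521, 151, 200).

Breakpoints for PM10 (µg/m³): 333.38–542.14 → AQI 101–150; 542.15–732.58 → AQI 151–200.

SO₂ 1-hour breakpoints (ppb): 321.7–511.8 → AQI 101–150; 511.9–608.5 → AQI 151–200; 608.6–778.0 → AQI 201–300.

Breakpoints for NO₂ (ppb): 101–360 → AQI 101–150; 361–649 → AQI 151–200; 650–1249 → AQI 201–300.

CO 24.549: bracket 16.061–24.606 → index 151–200; slope 49/8.545, offset 8.488.
AQI = 151 + 49/8.545·8.488 ≈ 199.67 ⇒ 200.
PM2.5: 91.28 lies in 86.20–185.38, so I_lo=101, I_hi=150, C_lo=86.20, C_hi=185.38.
(150−101)/(185.38−86.20) × (91.28−86.20) + 101 = 49/99.18 × 5.08 + 101 ≈ 103.51 → 104.
O₃: 0.0779 ∈ [0.0657, 0.1050] ↔ index [101, 150].
101 + (0.0779−0.0657)·(150−101)/(0.1050−0.0657) = 101 + 0.0122·49/0.0393 ≈ 116.21, so AQI = 116.
PM10 634.59: bracket 542.15–732.58 → index 151–200; slope 49/190.43, offset 92.44.
AQI = 151 + 49/190.43·92.44 ≈ 174.79 ⇒ 175.
SO₂: 409.8 lies in 321.7–511.8, so I_lo=101, I_hi=150, C_lo=321.7, C_hi=511.8.
(150−101)/(511.8−321.7) × (409.8−321.7) + 101 = 49/190.1 × 88.1 + 101 ≈ 123.71 → 124.
NO₂: 814 lies in 650–1249, so I_lo=201, I_hi=300, C_lo=650, C_hi=1249.
(300−201)/(1249−650) × (814−650) + 201 = 99/599 × 164 + 201 ≈ 228.11 → 228.
Sub-indices: CO→200, PM2.5→104, O₃→116, PM10→175, SO₂→124, NO₂→228. Overall AQI = max = 228; dominant pollutant is NO₂.

228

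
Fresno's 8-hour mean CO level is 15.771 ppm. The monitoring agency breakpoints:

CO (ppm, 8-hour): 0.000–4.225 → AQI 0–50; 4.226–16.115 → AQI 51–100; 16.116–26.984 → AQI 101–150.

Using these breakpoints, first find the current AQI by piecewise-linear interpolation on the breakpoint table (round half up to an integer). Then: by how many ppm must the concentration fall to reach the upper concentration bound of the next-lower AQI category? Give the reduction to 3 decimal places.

11.546

CO: 15.771 ∈ [4.226, 16.115] ↔ index [51, 100].
51 + (15.771−4.226)·(100−51)/(16.115−4.226) = 51 + 11.545·49/11.889 ≈ 98.58, so AQI = 99.
Current AQI 99 is in the Moderate range (51–100). The next-lower category tops out at AQI 50, whose upper concentration bound is 4.225 ppm.
Reduction needed = 15.771 − 4.225 = 11.546 ppm.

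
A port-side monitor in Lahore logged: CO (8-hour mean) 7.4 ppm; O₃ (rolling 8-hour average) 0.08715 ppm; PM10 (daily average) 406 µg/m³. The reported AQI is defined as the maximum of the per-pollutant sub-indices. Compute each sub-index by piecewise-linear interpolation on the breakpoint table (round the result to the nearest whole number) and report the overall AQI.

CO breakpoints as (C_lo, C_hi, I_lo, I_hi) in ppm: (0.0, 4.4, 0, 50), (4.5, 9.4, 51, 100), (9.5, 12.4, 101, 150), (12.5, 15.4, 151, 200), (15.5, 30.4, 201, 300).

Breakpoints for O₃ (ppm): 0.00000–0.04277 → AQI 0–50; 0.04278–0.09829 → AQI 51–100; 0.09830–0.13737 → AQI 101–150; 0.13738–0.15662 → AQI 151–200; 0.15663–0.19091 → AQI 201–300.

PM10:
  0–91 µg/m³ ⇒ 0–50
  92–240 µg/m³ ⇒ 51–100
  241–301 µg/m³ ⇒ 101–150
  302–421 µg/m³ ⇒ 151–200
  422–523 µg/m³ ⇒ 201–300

CO: row 4.5–9.4 (AQI 51–100). (100−51)·(7.4−4.5)/(9.4−4.5) + 51 = 49·2.9/4.9 + 51 ≈ 80.00 → 80.
O₃ 0.08715: bracket 0.04278–0.09829 → index 51–100; slope 49/0.05551, offset 0.04437.
AQI = 51 + 49/0.05551·0.04437 ≈ 90.17 ⇒ 90.
PM10: row 302–421 (AQI 151–200). (200−151)·(406−302)/(421−302) + 151 = 49·104/119 + 151 ≈ 193.82 → 194.
Sub-indices: CO→80, O₃→90, PM10→194. Overall AQI = max = 194; dominant pollutant is PM10.

194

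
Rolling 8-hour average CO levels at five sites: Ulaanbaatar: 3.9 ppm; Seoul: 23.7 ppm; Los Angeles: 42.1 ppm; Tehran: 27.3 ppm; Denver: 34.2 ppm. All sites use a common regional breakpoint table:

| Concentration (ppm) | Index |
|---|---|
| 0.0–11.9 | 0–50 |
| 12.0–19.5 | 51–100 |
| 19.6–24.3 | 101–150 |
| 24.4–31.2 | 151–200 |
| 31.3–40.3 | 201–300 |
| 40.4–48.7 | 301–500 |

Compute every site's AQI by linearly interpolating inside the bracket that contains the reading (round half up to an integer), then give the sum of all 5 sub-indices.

907

Ulaanbaatar: 3.9 lies in 0.0–11.9, so I_lo=0, I_hi=50, C_lo=0.0, C_hi=11.9.
(50−0)/(11.9−0.0) × (3.9−0.0) + 0 = 50/11.9 × 3.9 + 0 ≈ 16.39 → 16.
Seoul: 23.7 ∈ [19.6, 24.3] ↔ index [101, 150].
101 + (23.7−19.6)·(150−101)/(24.3−19.6) = 101 + 4.1·49/4.7 ≈ 143.74, so AQI = 144.
Los Angeles: 42.1 lies in 40.4–48.7, so I_lo=301, I_hi=500, C_lo=40.4, C_hi=48.7.
(500−301)/(48.7−40.4) × (42.1−40.4) + 301 = 199/8.3 × 1.7 + 301 ≈ 341.76 → 342.
Tehran: row 24.4–31.2 (AQI 151–200). (200−151)·(27.3−24.4)/(31.2−24.4) + 151 = 49·2.9/6.8 + 151 ≈ 171.90 → 172.
Denver: 34.2 lies in 31.3–40.3, so I_lo=201, I_hi=300, C_lo=31.3, C_hi=40.3.
(300−201)/(40.3−31.3) × (34.2−31.3) + 201 = 99/9.0 × 2.9 + 201 ≈ 232.90 → 233.
AQIs: Ulaanbaatar=16, Seoul=144, Los Angeles=342, Tehran=172, Denver=233. Sum = 16 + 144 + 342 + 172 + 233 = 907.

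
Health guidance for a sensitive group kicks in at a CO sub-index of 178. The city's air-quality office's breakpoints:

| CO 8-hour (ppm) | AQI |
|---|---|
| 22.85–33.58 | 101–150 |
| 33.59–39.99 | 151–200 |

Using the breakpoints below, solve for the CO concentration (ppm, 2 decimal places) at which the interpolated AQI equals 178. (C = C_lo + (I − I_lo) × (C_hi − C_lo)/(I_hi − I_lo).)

AQI 178 lies in the 151–200 band, which corresponds to 33.59–39.99 ppm.
C = 33.59 + (178−151)×(39.99−33.59)/(200−151) = 33.59 + 27×6.40/49 ≈ 37.1165 ppm → 37.12 ppm to 2 dp.

37.12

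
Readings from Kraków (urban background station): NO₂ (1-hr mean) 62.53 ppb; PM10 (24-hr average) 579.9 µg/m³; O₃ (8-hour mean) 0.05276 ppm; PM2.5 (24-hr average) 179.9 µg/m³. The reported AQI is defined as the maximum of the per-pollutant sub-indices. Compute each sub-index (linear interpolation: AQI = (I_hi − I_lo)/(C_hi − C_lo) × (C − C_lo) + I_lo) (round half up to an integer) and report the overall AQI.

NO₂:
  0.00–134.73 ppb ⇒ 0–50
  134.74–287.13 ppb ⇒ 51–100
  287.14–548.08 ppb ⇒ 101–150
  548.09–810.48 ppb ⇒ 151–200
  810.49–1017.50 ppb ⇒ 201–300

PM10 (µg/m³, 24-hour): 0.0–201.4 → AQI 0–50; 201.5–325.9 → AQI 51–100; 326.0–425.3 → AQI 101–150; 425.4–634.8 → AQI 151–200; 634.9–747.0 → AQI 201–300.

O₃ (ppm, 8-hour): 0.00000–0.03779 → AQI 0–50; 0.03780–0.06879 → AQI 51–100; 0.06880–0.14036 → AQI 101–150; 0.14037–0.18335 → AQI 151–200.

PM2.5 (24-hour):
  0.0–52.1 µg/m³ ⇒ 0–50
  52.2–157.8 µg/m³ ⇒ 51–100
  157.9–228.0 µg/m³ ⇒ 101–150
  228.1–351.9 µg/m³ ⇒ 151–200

187

NO₂: 62.53 lies in 0.00–134.73, so I_lo=0, I_hi=50, C_lo=0.00, C_hi=134.73.
(50−0)/(134.73−0.00) × (62.53−0.00) + 0 = 50/134.73 × 62.53 + 0 ≈ 23.21 → 23.
PM10: row 425.4–634.8 (AQI 151–200). (200−151)·(579.9−425.4)/(634.8−425.4) + 151 = 49·154.5/209.4 + 151 ≈ 187.15 → 187.
O₃: 0.05276 ∈ [0.03780, 0.06879] ↔ index [51, 100].
51 + (0.05276−0.03780)·(100−51)/(0.06879−0.03780) = 51 + 0.01496·49/0.03099 ≈ 74.65, so AQI = 75.
PM2.5: 179.9 ∈ [157.9, 228.0] ↔ index [101, 150].
101 + (179.9−157.9)·(150−101)/(228.0−157.9) = 101 + 22.0·49/70.1 ≈ 116.38, so AQI = 116.
Sub-indices: NO₂→23, PM10→187, O₃→75, PM2.5→116. Overall AQI = max = 187; dominant pollutant is PM10.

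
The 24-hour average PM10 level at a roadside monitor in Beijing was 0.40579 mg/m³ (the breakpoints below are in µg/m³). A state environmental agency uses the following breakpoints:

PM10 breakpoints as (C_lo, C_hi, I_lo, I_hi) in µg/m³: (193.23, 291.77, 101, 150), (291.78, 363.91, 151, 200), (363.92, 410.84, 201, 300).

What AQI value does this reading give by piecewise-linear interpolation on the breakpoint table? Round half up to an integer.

289

Convert: 0.40579 mg/m³ = 405.79 µg/m³.
PM10: row 363.92–410.84 (AQI 201–300). (300−201)·(405.79−363.92)/(410.84−363.92) + 201 = 99·41.87/46.92 + 201 ≈ 289.34 → 289.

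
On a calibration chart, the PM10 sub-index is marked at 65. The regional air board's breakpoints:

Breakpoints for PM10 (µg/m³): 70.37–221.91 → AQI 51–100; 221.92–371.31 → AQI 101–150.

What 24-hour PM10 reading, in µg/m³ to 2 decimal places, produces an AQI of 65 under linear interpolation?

113.67

AQI 65 lies in the 51–100 band, which corresponds to 70.37–221.91 µg/m³.
C = 70.37 + (65−51)×(221.91−70.37)/(100−51) = 70.37 + 14×151.54/49 ≈ 113.6671 µg/m³ → 113.67 µg/m³ to 2 dp.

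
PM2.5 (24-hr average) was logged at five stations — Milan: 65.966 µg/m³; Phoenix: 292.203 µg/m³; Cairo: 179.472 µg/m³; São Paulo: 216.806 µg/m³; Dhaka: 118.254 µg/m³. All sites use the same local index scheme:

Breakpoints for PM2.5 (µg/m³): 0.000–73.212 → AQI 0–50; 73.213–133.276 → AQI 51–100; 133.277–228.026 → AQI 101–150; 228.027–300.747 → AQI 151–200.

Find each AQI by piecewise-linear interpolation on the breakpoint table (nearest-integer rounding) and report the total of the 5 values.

596

Milan 65.966: bracket 0.000–73.212 → index 0–50; slope 50/73.212, offset 65.966.
AQI = 0 + 50/73.212·65.966 ≈ 45.05 ⇒ 45.
Phoenix: row 228.027–300.747 (AQI 151–200). (200−151)·(292.203−228.027)/(300.747−228.027) + 151 = 49·64.176/72.720 + 151 ≈ 194.24 → 194.
Cairo 179.472: bracket 133.277–228.026 → index 101–150; slope 49/94.749, offset 46.195.
AQI = 101 + 49/94.749·46.195 ≈ 124.89 ⇒ 125.
São Paulo: 216.806 lies in 133.277–228.026, so I_lo=101, I_hi=150, C_lo=133.277, C_hi=228.026.
(150−101)/(228.026−133.277) × (216.806−133.277) + 101 = 49/94.749 × 83.529 + 101 ≈ 144.20 → 144.
Dhaka: row 73.213–133.276 (AQI 51–100). (100−51)·(118.254−73.213)/(133.276−73.213) + 51 = 49·45.041/60.063 + 51 ≈ 87.74 → 88.
AQIs: Milan=45, Phoenix=194, Cairo=125, São Paulo=144, Dhaka=88. Sum = 45 + 194 + 125 + 144 + 88 = 596.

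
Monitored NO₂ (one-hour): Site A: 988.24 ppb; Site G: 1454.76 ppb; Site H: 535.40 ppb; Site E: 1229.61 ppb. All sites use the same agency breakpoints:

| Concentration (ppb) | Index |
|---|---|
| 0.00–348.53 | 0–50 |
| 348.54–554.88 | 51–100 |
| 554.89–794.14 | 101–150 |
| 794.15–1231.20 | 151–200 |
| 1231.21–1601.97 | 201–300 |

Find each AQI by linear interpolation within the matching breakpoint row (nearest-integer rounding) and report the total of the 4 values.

Site A: 988.24 ∈ [794.15, 1231.20] ↔ index [151, 200].
151 + (988.24−794.15)·(200−151)/(1231.20−794.15) = 151 + 194.09·49/437.05 ≈ 172.76, so AQI = 173.
Site G 1454.76: bracket 1231.21–1601.97 → index 201–300; slope 99/370.76, offset 223.55.
AQI = 201 + 99/370.76·223.55 ≈ 260.69 ⇒ 261.
Site H: 535.40 lies in 348.54–554.88, so I_lo=51, I_hi=100, C_lo=348.54, C_hi=554.88.
(100−51)/(554.88−348.54) × (535.40−348.54) + 51 = 49/206.34 × 186.86 + 51 ≈ 95.37 → 95.
Site E 1229.61: bracket 794.15–1231.20 → index 151–200; slope 49/437.05, offset 435.46.
AQI = 151 + 49/437.05·435.46 ≈ 199.82 ⇒ 200.
AQIs: Site A=173, Site G=261, Site H=95, Site E=200. Sum = 173 + 261 + 95 + 200 = 729.

729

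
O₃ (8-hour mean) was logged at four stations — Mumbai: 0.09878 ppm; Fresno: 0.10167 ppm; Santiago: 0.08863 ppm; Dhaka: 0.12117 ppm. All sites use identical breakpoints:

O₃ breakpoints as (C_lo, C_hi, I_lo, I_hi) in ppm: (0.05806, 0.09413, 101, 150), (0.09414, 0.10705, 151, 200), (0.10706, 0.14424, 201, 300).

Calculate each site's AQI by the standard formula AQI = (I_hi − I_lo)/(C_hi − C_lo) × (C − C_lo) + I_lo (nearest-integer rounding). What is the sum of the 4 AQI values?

Mumbai 0.09878: bracket 0.09414–0.10705 → index 151–200; slope 49/0.01291, offset 0.00464.
AQI = 151 + 49/0.01291·0.00464 ≈ 168.61 ⇒ 169.
Fresno 0.10167: bracket 0.09414–0.10705 → index 151–200; slope 49/0.01291, offset 0.00753.
AQI = 151 + 49/0.01291·0.00753 ≈ 179.58 ⇒ 180.
Santiago 0.08863: bracket 0.05806–0.09413 → index 101–150; slope 49/0.03607, offset 0.03057.
AQI = 101 + 49/0.03607·0.03057 ≈ 142.53 ⇒ 143.
Dhaka 0.12117: bracket 0.10706–0.14424 → index 201–300; slope 99/0.03718, offset 0.01411.
AQI = 201 + 99/0.03718·0.01411 ≈ 238.57 ⇒ 239.
AQIs: Mumbai=169, Fresno=180, Santiago=143, Dhaka=239. Sum = 169 + 180 + 143 + 239 = 731.

731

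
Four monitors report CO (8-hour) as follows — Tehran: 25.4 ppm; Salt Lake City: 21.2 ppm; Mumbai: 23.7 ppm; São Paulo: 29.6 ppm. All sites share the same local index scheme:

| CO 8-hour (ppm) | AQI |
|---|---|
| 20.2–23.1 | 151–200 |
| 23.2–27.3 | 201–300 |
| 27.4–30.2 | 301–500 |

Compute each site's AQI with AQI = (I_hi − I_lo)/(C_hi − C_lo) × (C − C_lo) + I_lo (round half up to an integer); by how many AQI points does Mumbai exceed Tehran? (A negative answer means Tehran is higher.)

-41

Tehran 25.4: bracket 23.2–27.3 → index 201–300; slope 99/4.1, offset 2.2.
AQI = 201 + 99/4.1·2.2 ≈ 254.12 ⇒ 254.
Salt Lake City: 21.2 lies in 20.2–23.1, so I_lo=151, I_hi=200, C_lo=20.2, C_hi=23.1.
(200−151)/(23.1−20.2) × (21.2−20.2) + 151 = 49/2.9 × 1.0 + 151 ≈ 167.90 → 168.
Mumbai: 23.7 lies in 23.2–27.3, so I_lo=201, I_hi=300, C_lo=23.2, C_hi=27.3.
(300−201)/(27.3−23.2) × (23.7−23.2) + 201 = 99/4.1 × 0.5 + 201 ≈ 213.07 → 213.
São Paulo: 29.6 lies in 27.4–30.2, so I_lo=301, I_hi=500, C_lo=27.4, C_hi=30.2.
(500−301)/(30.2−27.4) × (29.6−27.4) + 301 = 199/2.8 × 2.2 + 301 ≈ 457.36 → 457.
AQIs: Tehran=254, Salt Lake City=168, Mumbai=213, São Paulo=457. Mumbai (213) − Tehran (254) = -41.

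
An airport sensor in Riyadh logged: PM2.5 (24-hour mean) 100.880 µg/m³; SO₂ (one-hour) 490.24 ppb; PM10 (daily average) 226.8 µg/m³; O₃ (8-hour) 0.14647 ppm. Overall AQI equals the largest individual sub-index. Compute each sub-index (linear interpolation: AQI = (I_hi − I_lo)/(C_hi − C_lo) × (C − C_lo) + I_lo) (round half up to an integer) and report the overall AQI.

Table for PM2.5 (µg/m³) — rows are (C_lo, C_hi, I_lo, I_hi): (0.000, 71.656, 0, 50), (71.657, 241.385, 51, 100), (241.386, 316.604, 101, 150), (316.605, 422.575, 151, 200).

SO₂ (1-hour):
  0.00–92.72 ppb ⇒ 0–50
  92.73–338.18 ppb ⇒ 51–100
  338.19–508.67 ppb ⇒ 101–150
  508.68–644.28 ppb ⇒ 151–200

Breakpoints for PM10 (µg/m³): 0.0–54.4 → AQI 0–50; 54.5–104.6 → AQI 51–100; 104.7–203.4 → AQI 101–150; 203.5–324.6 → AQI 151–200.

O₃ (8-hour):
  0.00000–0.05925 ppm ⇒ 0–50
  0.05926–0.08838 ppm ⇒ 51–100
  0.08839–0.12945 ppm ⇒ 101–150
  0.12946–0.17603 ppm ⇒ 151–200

PM2.5: 100.880 ∈ [71.657, 241.385] ↔ index [51, 100].
51 + (100.880−71.657)·(100−51)/(241.385−71.657) = 51 + 29.223·49/169.728 ≈ 59.44, so AQI = 59.
SO₂: row 338.19–508.67 (AQI 101–150). (150−101)·(490.24−338.19)/(508.67−338.19) + 101 = 49·152.05/170.48 + 101 ≈ 144.70 → 145.
PM10: row 203.5–324.6 (AQI 151–200). (200−151)·(226.8−203.5)/(324.6−203.5) + 151 = 49·23.3/121.1 + 151 ≈ 160.43 → 160.
O₃: row 0.12946–0.17603 (AQI 151–200). (200−151)·(0.14647−0.12946)/(0.17603−0.12946) + 151 = 49·0.01701/0.04657 + 151 ≈ 168.90 → 169.
Sub-indices: PM2.5→59, SO₂→145, PM10→160, O₃→169. Overall AQI = max = 169; dominant pollutant is O₃.
AQI 169: Unhealthy.

169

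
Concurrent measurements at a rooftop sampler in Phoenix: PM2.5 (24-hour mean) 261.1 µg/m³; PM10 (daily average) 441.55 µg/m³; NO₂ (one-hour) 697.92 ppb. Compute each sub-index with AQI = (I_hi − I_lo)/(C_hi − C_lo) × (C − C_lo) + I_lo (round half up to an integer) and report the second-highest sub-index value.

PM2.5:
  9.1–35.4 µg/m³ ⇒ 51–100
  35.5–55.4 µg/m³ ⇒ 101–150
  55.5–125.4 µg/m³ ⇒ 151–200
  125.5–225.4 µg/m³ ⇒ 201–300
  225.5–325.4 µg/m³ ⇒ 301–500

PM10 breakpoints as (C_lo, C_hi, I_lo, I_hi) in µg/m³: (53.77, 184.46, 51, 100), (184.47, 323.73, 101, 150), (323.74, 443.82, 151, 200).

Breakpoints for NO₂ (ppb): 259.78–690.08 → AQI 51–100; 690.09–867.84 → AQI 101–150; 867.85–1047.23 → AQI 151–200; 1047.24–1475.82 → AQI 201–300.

PM2.5: row 225.5–325.4 (AQI 301–500). (500−301)·(261.1−225.5)/(325.4−225.5) + 301 = 199·35.6/99.9 + 301 ≈ 371.91 → 372.
PM10: 441.55 lies in 323.74–443.82, so I_lo=151, I_hi=200, C_lo=323.74, C_hi=443.82.
(200−151)/(443.82−323.74) × (441.55−323.74) + 151 = 49/120.08 × 117.81 + 151 ≈ 199.07 → 199.
NO₂ 697.92: bracket 690.09–867.84 → index 101–150; slope 49/177.75, offset 7.83.
AQI = 101 + 49/177.75·7.83 ≈ 103.16 ⇒ 103.
Sub-indices: PM2.5→372, PM10→199, NO₂→103. Ranked high→low: 372, 199, 103. Second-highest sub-index = 199.

199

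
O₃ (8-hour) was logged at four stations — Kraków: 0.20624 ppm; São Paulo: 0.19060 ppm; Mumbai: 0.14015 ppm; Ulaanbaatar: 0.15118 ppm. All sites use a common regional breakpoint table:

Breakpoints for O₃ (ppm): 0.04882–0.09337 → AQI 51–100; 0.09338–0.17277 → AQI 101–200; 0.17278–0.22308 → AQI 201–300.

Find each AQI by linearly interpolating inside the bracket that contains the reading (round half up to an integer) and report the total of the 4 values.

Kraków: 0.20624 lies in 0.17278–0.22308, so I_lo=201, I_hi=300, C_lo=0.17278, C_hi=0.22308.
(300−201)/(0.22308−0.17278) × (0.20624−0.17278) + 201 = 99/0.05030 × 0.03346 + 201 ≈ 266.86 → 267.
São Paulo: row 0.17278–0.22308 (AQI 201–300). (300−201)·(0.19060−0.17278)/(0.22308−0.17278) + 201 = 99·0.01782/0.05030 + 201 ≈ 236.07 → 236.
Mumbai: row 0.09338–0.17277 (AQI 101–200). (200−101)·(0.14015−0.09338)/(0.17277−0.09338) + 101 = 99·0.04677/0.07939 + 101 ≈ 159.32 → 159.
Ulaanbaatar: 0.15118 ∈ [0.09338, 0.17277] ↔ index [101, 200].
101 + (0.15118−0.09338)·(200−101)/(0.17277−0.09338) = 101 + 0.05780·99/0.07939 ≈ 173.08, so AQI = 173.
AQIs: Kraków=267, São Paulo=236, Mumbai=159, Ulaanbaatar=173. Sum = 267 + 236 + 159 + 173 = 835.

835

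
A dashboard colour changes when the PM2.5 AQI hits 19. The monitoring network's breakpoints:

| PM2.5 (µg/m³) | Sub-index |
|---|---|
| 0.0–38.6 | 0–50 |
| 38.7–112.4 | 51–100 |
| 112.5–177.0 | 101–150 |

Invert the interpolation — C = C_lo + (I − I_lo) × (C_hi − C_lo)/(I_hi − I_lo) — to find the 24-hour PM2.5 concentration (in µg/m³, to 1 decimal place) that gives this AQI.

AQI 19 lies in the 0–50 band, which corresponds to 0.0–38.6 µg/m³.
C = 0.0 + (19−0)×(38.6−0.0)/(50−0) = 0.0 + 19×38.6/50 ≈ 14.668 µg/m³ → 14.7 µg/m³ to 1 dp.

14.7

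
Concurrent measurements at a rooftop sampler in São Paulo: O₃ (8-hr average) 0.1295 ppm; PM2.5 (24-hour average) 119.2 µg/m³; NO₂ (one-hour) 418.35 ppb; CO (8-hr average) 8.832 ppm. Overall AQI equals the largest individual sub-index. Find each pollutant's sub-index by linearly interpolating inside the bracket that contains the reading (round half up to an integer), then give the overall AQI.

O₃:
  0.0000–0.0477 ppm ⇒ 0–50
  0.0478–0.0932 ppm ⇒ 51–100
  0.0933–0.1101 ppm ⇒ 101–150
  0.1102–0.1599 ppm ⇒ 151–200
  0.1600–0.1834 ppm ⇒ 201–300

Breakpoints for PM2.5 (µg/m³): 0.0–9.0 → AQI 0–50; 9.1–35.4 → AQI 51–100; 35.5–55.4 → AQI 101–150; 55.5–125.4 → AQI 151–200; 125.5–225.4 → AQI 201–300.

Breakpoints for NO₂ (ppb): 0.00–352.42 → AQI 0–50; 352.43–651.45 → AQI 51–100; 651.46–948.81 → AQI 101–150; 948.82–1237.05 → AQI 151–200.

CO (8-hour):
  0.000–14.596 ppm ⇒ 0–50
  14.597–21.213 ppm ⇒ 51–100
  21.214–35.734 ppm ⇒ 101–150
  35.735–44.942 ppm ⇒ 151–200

196

O₃: row 0.1102–0.1599 (AQI 151–200). (200−151)·(0.1295−0.1102)/(0.1599−0.1102) + 151 = 49·0.0193/0.0497 + 151 ≈ 170.03 → 170.
PM2.5: 119.2 lies in 55.5–125.4, so I_lo=151, I_hi=200, C_lo=55.5, C_hi=125.4.
(200−151)/(125.4−55.5) × (119.2−55.5) + 151 = 49/69.9 × 63.7 + 151 ≈ 195.65 → 196.
NO₂: 418.35 lies in 352.43–651.45, so I_lo=51, I_hi=100, C_lo=352.43, C_hi=651.45.
(100−51)/(651.45−352.43) × (418.35−352.43) + 51 = 49/299.02 × 65.92 + 51 ≈ 61.80 → 62.
CO: row 0.000–14.596 (AQI 0–50). (50−0)·(8.832−0.000)/(14.596−0.000) + 0 = 50·8.832/14.596 + 0 ≈ 30.25 → 30.
Sub-indices: O₃→170, PM2.5→196, NO₂→62, CO→30. Overall AQI = max = 196; dominant pollutant is PM2.5.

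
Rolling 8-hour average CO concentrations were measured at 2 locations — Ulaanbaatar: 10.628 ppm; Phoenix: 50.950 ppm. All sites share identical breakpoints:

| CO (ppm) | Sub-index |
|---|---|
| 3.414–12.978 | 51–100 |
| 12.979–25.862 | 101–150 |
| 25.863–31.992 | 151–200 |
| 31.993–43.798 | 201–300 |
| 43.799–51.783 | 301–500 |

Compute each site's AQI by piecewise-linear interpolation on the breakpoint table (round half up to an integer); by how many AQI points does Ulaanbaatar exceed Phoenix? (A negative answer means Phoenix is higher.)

Ulaanbaatar: 10.628 lies in 3.414–12.978, so I_lo=51, I_hi=100, C_lo=3.414, C_hi=12.978.
(100−51)/(12.978−3.414) × (10.628−3.414) + 51 = 49/9.564 × 7.214 + 51 ≈ 87.96 → 88.
Phoenix: 50.950 ∈ [43.799, 51.783] ↔ index [301, 500].
301 + (50.950−43.799)·(500−301)/(51.783−43.799) = 301 + 7.151·199/7.984 ≈ 479.24, so AQI = 479.
AQIs: Ulaanbaatar=88, Phoenix=479. Ulaanbaatar (88) − Phoenix (479) = -391.

-391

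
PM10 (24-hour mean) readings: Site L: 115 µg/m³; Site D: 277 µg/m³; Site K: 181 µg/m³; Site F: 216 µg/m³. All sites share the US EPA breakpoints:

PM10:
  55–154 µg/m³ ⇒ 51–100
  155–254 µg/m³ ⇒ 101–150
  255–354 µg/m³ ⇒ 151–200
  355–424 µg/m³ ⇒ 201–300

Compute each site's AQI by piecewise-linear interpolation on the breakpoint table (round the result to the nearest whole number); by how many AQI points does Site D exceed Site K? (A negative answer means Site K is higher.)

Site L: 115 ∈ [55, 154] ↔ index [51, 100].
51 + (115−55)·(100−51)/(154−55) = 51 + 60·49/99 ≈ 80.70, so AQI = 81.
Site D: 277 lies in 255–354, so I_lo=151, I_hi=200, C_lo=255, C_hi=354.
(200−151)/(354−255) × (277−255) + 151 = 49/99 × 22 + 151 ≈ 161.89 → 162.
Site K 181: bracket 155–254 → index 101–150; slope 49/99, offset 26.
AQI = 101 + 49/99·26 ≈ 113.87 ⇒ 114.
Site F 216: bracket 155–254 → index 101–150; slope 49/99, offset 61.
AQI = 101 + 49/99·61 ≈ 131.19 ⇒ 131.
AQIs: Site L=81, Site D=162, Site K=114, Site F=131. Site D (162) − Site K (114) = 48.

48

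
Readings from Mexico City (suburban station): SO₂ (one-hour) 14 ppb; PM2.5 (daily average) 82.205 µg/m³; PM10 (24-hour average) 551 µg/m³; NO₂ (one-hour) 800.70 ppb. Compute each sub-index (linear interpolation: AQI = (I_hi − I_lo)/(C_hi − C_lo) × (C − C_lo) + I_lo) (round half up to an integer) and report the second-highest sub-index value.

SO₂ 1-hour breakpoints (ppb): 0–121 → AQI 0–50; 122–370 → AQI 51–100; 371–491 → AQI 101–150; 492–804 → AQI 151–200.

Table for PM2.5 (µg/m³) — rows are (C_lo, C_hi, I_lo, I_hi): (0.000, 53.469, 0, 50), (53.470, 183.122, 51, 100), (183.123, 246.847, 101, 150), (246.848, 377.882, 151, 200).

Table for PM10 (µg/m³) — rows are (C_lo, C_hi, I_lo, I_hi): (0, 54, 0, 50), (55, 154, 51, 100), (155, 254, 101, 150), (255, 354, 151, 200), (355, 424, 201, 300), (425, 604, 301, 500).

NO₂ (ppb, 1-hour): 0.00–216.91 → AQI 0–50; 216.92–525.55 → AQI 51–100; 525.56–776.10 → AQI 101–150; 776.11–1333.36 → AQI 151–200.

153

SO₂: 14 ∈ [0, 121] ↔ index [0, 50].
0 + (14−0)·(50−0)/(121−0) = 0 + 14·50/121 ≈ 5.79, so AQI = 6.
PM2.5 82.205: bracket 53.470–183.122 → index 51–100; slope 49/129.652, offset 28.735.
AQI = 51 + 49/129.652·28.735 ≈ 61.86 ⇒ 62.
PM10: row 425–604 (AQI 301–500). (500−301)·(551−425)/(604−425) + 301 = 199·126/179 + 301 ≈ 441.08 → 441.
NO₂: 800.70 ∈ [776.11, 1333.36] ↔ index [151, 200].
151 + (800.70−776.11)·(200−151)/(1333.36−776.11) = 151 + 24.59·49/557.25 ≈ 153.16, so AQI = 153.
Sub-indices: SO₂→6, PM2.5→62, PM10→441, NO₂→153. Ranked high→low: 441, 153, 62, 6. Second-highest sub-index = 153.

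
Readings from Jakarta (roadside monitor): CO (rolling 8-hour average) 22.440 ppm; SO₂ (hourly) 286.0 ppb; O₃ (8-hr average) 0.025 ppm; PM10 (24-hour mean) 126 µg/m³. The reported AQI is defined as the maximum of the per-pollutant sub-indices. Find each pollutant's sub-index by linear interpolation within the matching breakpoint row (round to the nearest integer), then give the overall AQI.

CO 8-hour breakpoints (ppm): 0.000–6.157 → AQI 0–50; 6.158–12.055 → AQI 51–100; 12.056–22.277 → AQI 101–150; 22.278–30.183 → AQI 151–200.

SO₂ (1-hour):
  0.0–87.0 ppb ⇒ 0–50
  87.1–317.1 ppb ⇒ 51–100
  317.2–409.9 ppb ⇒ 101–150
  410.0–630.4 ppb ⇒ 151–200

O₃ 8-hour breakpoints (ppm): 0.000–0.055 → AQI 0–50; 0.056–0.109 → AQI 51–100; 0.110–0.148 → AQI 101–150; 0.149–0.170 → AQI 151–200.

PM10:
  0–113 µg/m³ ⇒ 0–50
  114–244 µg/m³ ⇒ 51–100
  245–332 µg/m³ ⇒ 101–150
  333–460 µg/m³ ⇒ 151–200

152

CO: 22.440 lies in 22.278–30.183, so I_lo=151, I_hi=200, C_lo=22.278, C_hi=30.183.
(200−151)/(30.183−22.278) × (22.440−22.278) + 151 = 49/7.905 × 0.162 + 151 ≈ 152.00 → 152.
SO₂: row 87.1–317.1 (AQI 51–100). (100−51)·(286.0−87.1)/(317.1−87.1) + 51 = 49·198.9/230.0 + 51 ≈ 93.37 → 93.
O₃: 0.025 lies in 0.000–0.055, so I_lo=0, I_hi=50, C_lo=0.000, C_hi=0.055.
(50−0)/(0.055−0.000) × (0.025−0.000) + 0 = 50/0.055 × 0.025 + 0 ≈ 22.73 → 23.
PM10: 126 ∈ [114, 244] ↔ index [51, 100].
51 + (126−114)·(100−51)/(244−114) = 51 + 12·49/130 ≈ 55.52, so AQI = 56.
Sub-indices: CO→152, SO₂→93, O₃→23, PM10→56. Overall AQI = max = 152; dominant pollutant is CO.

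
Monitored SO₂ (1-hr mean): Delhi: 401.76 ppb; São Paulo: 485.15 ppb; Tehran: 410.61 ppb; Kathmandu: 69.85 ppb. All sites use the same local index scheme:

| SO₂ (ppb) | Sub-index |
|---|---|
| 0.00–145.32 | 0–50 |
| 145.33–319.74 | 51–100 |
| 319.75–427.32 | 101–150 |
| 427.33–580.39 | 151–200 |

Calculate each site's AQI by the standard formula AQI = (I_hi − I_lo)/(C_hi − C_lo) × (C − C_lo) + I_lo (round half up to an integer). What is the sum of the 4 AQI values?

474

Delhi: 401.76 ∈ [319.75, 427.32] ↔ index [101, 150].
101 + (401.76−319.75)·(150−101)/(427.32−319.75) = 101 + 82.01·49/107.57 ≈ 138.36, so AQI = 138.
São Paulo: 485.15 ∈ [427.33, 580.39] ↔ index [151, 200].
151 + (485.15−427.33)·(200−151)/(580.39−427.33) = 151 + 57.82·49/153.06 ≈ 169.51, so AQI = 170.
Tehran: row 319.75–427.32 (AQI 101–150). (150−101)·(410.61−319.75)/(427.32−319.75) + 101 = 49·90.86/107.57 + 101 ≈ 142.39 → 142.
Kathmandu: 69.85 lies in 0.00–145.32, so I_lo=0, I_hi=50, C_lo=0.00, C_hi=145.32.
(50−0)/(145.32−0.00) × (69.85−0.00) + 0 = 50/145.32 × 69.85 + 0 ≈ 24.03 → 24.
AQIs: Delhi=138, São Paulo=170, Tehran=142, Kathmandu=24. Sum = 138 + 170 + 142 + 24 = 474.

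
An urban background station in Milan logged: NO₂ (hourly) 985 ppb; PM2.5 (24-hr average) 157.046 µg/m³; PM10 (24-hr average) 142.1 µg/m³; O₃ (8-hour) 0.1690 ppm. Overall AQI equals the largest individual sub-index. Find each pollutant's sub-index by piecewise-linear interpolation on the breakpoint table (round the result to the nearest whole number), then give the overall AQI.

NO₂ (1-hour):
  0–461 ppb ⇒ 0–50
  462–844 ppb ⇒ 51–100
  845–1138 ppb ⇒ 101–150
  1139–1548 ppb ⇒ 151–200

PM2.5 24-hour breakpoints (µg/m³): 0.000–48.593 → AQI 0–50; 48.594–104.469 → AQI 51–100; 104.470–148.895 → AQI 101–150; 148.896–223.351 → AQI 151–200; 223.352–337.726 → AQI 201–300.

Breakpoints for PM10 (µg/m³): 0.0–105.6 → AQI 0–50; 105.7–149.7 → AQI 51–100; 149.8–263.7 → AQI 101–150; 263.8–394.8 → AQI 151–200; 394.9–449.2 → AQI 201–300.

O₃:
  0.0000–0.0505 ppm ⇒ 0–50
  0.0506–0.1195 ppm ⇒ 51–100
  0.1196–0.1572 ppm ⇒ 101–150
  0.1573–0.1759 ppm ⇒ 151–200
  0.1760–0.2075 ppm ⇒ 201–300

182

NO₂ 985: bracket 845–1138 → index 101–150; slope 49/293, offset 140.
AQI = 101 + 49/293·140 ≈ 124.41 ⇒ 124.
PM2.5: 157.046 lies in 148.896–223.351, so I_lo=151, I_hi=200, C_lo=148.896, C_hi=223.351.
(200−151)/(223.351−148.896) × (157.046−148.896) + 151 = 49/74.455 × 8.150 + 151 ≈ 156.36 → 156.
PM10: 142.1 lies in 105.7–149.7, so I_lo=51, I_hi=100, C_lo=105.7, C_hi=149.7.
(100−51)/(149.7−105.7) × (142.1−105.7) + 51 = 49/44.0 × 36.4 + 51 ≈ 91.54 → 92.
O₃: row 0.1573–0.1759 (AQI 151–200). (200−151)·(0.1690−0.1573)/(0.1759−0.1573) + 151 = 49·0.0117/0.0186 + 151 ≈ 181.82 → 182.
Sub-indices: NO₂→124, PM2.5→156, PM10→92, O₃→182. Overall AQI = max = 182; dominant pollutant is O₃.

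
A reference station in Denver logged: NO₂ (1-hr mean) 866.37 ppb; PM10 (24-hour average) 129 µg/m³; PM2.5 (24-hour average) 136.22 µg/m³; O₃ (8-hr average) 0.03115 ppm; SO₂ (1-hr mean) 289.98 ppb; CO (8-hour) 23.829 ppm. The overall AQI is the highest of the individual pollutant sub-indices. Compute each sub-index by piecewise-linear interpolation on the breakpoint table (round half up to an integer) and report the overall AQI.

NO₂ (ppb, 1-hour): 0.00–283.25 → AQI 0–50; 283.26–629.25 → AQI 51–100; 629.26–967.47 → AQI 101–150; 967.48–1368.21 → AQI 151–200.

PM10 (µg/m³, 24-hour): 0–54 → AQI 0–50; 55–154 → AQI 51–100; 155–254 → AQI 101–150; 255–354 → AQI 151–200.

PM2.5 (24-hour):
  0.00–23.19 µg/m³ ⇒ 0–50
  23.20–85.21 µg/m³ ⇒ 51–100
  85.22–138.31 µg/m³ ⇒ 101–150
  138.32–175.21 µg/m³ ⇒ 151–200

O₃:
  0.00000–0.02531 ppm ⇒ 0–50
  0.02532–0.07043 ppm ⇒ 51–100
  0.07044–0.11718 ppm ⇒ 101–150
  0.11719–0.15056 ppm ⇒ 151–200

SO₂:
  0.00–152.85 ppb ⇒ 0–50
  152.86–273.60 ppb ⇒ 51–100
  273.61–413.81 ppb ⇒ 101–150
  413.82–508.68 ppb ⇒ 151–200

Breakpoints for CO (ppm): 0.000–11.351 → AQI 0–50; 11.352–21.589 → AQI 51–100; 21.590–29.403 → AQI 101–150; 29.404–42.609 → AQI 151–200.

NO₂: 866.37 ∈ [629.26, 967.47] ↔ index [101, 150].
101 + (866.37−629.26)·(150−101)/(967.47−629.26) = 101 + 237.11·49/338.21 ≈ 135.35, so AQI = 135.
PM10: 129 ∈ [55, 154] ↔ index [51, 100].
51 + (129−55)·(100−51)/(154−55) = 51 + 74·49/99 ≈ 87.63, so AQI = 88.
PM2.5 136.22: bracket 85.22–138.31 → index 101–150; slope 49/53.09, offset 51.00.
AQI = 101 + 49/53.09·51.00 ≈ 148.07 ⇒ 148.
O₃: row 0.02532–0.07043 (AQI 51–100). (100−51)·(0.03115−0.02532)/(0.07043−0.02532) + 51 = 49·0.00583/0.04511 + 51 ≈ 57.33 → 57.
SO₂ 289.98: bracket 273.61–413.81 → index 101–150; slope 49/140.20, offset 16.37.
AQI = 101 + 49/140.20·16.37 ≈ 106.72 ⇒ 107.
CO: 23.829 lies in 21.590–29.403, so I_lo=101, I_hi=150, C_lo=21.590, C_hi=29.403.
(150−101)/(29.403−21.590) × (23.829−21.590) + 101 = 49/7.813 × 2.239 + 101 ≈ 115.04 → 115.
Sub-indices: NO₂→135, PM10→88, PM2.5→148, O₃→57, SO₂→107, CO→115. Overall AQI = max = 148; dominant pollutant is PM2.5.

148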